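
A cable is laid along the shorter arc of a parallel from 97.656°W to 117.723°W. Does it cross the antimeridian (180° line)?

No

Signed shortest Δλ = ((-117.723 − -97.656 + 180) mod 360) − 180 = -20.067°.
Going west by 20.067° from -97.656° reaches -117.723° without touching 180°.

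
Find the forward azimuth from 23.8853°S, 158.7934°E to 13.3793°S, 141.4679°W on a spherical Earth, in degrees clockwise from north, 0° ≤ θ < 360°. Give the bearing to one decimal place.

90.9°

Δλ = -141.4679 − 158.7934 = -300.2613°; wrapped into (−180°, 180°]: 59.7387°.
θ = atan2( sin Δλ · cos φ₂ , cos φ₁ · sin φ₂ − sin φ₁ · cos φ₂ · cos Δλ )
  = atan2(0.84029, -0.01307) = 90.891° → normalised to [0°, 360°): 90.891°.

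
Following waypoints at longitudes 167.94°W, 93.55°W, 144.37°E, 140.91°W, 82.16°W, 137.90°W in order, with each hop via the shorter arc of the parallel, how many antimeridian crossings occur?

2

Leg 1: -167.94° → -93.55°, shortest Δλ = 74.39° (east) — does not cross 180°.
Leg 2: -93.55° → +144.37°, shortest Δλ = -122.08° (west) — crosses 180°.
Leg 3: +144.37° → -140.91°, shortest Δλ = 74.72° (east) — crosses 180°.
Leg 4: -140.91° → -82.16°, shortest Δλ = 58.75° (east) — does not cross 180°.
Leg 5: -82.16° → -137.90°, shortest Δλ = -55.74° (west) — does not cross 180°.
Total crossings: 2.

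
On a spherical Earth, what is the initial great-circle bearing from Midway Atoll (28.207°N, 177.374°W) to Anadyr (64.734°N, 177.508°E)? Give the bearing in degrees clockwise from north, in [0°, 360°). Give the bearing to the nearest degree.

Δλ = 177.508 − -177.374 = 354.882°; wrapped into (−180°, 180°]: -5.118°.
θ = atan2( sin Δλ · cos φ₂ , cos φ₁ · sin φ₂ − sin φ₁ · cos φ₂ · cos Δλ )
  = atan2(-0.03808, 0.59601) = -3.655° → normalised to [0°, 360°): 356.345°.

356°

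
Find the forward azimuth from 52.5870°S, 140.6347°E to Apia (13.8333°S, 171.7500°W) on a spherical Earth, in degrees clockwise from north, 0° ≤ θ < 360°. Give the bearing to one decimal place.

62.4°

Δλ = -171.7500 − 140.6347 = -312.3847°; wrapped into (−180°, 180°]: 47.6153°.
θ = atan2( sin Δλ · cos φ₂ , cos φ₁ · sin φ₂ − sin φ₁ · cos φ₂ · cos Δλ )
  = atan2(0.71721, 0.37463) = 62.420° → normalised to [0°, 360°): 62.420°.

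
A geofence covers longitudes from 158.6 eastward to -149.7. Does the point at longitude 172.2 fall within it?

Band width going east from +158.6° to -149.7°: ((-149.7 − 158.6) mod 360) = 51.7°.
Offset of +172.2° east of the west edge: ((172.2 − 158.6) mod 360) = 13.6°.
13.6° ≤ 51.7° ⇒ inside.

Yes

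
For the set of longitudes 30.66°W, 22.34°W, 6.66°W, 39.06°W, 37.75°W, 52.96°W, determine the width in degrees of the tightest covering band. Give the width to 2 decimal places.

Sort the longitudes: -52.96°, -39.06°, -37.75°, -30.66°, -22.34°, -6.66°.
Eastward gaps between consecutive values (wrapping around): 13.90°, 1.31°, 7.09°, 8.32°, 15.68°, 313.70°.
Largest gap = 313.70° ⇒ minimal covering band is its complement: 360° − 313.70° = 46.30°.
Band runs from -52.96° eastward to -6.66°.

46.30°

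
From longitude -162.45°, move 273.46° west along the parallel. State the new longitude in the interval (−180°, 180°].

-75.91°

Start at -162.45°; shift −273.46° → -435.91°.
-435.91° lies outside (−180°, 180°]; add 360° → -75.91°.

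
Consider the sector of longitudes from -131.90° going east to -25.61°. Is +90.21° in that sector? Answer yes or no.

Band width going east from -131.90° to -25.61°: ((-25.61 − -131.90) mod 360) = 106.29°.
Offset of +90.21° east of the west edge: ((90.21 − -131.90) mod 360) = 222.11°.
222.11° > 106.29° ⇒ outside.

No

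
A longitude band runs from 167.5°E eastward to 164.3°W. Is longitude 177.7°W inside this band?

Yes

Band width going east from +167.5° to -164.3°: ((-164.3 − 167.5) mod 360) = 28.2°.
Offset of -177.7° east of the west edge: ((-177.7 − 167.5) mod 360) = 14.8°.
14.8° ≤ 28.2° ⇒ inside.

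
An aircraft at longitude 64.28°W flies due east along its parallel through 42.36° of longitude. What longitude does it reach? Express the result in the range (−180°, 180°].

21.92°W

Start at -64.28°; shift +42.36° → -21.92°.
-21.92° already lies in (−180°, 180°].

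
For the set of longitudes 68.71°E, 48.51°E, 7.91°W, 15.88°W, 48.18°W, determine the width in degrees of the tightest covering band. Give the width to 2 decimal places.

116.89°

Sort the longitudes: -48.18°, -15.88°, -7.91°, +48.51°, +68.71°.
Eastward gaps between consecutive values (wrapping around): 32.30°, 7.97°, 56.42°, 20.20°, 243.11°.
Largest gap = 243.11° ⇒ minimal covering band is its complement: 360° − 243.11° = 116.89°.
Band runs from -48.18° eastward to +68.71°.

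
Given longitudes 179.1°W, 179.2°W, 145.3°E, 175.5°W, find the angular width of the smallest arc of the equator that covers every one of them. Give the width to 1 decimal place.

Sort the longitudes: -179.2°, -179.1°, -175.5°, +145.3°.
Eastward gaps between consecutive values (wrapping around): 0.1°, 3.6°, 320.8°, 35.5°.
Largest gap = 320.8° ⇒ minimal covering band is its complement: 360° − 320.8° = 39.2°.
Band runs from +145.3° eastward to -175.5°, crossing the antimeridian.

39.2°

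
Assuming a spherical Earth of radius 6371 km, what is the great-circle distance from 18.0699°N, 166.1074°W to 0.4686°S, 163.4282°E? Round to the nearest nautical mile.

Δλ = 163.4282 − -166.1074 = 329.5356°; wrapped into (−180°, 180°]: -30.4644°.
Δφ = -0.4686 − 18.0699 = -18.5385°.
a = sin²(Δφ/2) + cos φ₁ · cos φ₂ · sin²(Δλ/2) = 0.091566.
c = 2·atan2(√a, √(1−a)) = 0.61484 rad → d = 6371·c ≈ 3917.12 km ≈ 2115.08 nmi.

2115 nmi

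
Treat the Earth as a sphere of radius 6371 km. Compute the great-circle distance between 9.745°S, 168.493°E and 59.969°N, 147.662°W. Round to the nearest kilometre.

8665 km

Δλ = -147.662 − 168.493 = -316.155°; wrapped into (−180°, 180°]: 43.845°.
Δφ = 59.969 − -9.745 = 69.714°.
a = sin²(Δφ/2) + cos φ₁ · cos φ₂ · sin²(Δλ/2) = 0.395401.
c = 2·atan2(√a, √(1−a)) = 1.36004 rad → d = 6371·c ≈ 8664.83 km.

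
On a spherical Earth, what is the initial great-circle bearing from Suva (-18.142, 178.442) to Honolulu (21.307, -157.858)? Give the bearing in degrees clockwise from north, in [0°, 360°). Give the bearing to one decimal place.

31.5°

Δλ = -157.858 − 178.442 = -336.300°; wrapped into (−180°, 180°]: 23.700°.
θ = atan2( sin Δλ · cos φ₂ , cos φ₁ · sin φ₂ − sin φ₁ · cos φ₂ · cos Δλ )
  = atan2(0.37447, 0.61093) = 31.507° → normalised to [0°, 360°): 31.507°.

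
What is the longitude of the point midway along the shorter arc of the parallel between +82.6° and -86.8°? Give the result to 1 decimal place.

Signed shortest Δλ from +82.6° to -86.8° is -169.4°.
Midpoint longitude = +82.6° + (-169.4°)/2 = +82.6° − 84.7° = -2.1°.

-2.1°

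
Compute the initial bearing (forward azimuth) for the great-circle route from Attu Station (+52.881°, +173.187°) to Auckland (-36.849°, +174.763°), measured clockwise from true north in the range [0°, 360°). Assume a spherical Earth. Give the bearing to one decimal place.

178.7°

Δλ = 174.763 − 173.187 = 1.576°.
θ = atan2( sin Δλ · cos φ₂ , cos φ₁ · sin φ₂ − sin φ₁ · cos φ₂ · cos Δλ )
  = atan2(0.02201, -0.99975) = 178.739° → normalised to [0°, 360°): 178.739°.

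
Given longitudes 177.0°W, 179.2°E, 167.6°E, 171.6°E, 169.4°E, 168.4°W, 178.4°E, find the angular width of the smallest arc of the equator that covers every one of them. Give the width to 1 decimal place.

Sort the longitudes: -177.0°, -168.4°, +167.6°, +169.4°, +171.6°, +178.4°, +179.2°.
Eastward gaps between consecutive values (wrapping around): 8.6°, 336.0°, 1.8°, 2.2°, 6.8°, 0.8°, 3.8°.
Largest gap = 336.0° ⇒ minimal covering band is its complement: 360° − 336.0° = 24.0°.
Band runs from +167.6° eastward to -168.4°, crossing the antimeridian.

24.0°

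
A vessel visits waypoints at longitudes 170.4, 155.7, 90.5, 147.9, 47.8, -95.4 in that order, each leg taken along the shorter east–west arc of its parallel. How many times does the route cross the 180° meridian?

0

Leg 1: +170.4° → +155.7°, shortest Δλ = -14.7° (west) — does not cross 180°.
Leg 2: +155.7° → +90.5°, shortest Δλ = -65.2° (west) — does not cross 180°.
Leg 3: +90.5° → +147.9°, shortest Δλ = 57.4° (east) — does not cross 180°.
Leg 4: +147.9° → +47.8°, shortest Δλ = -100.1° (west) — does not cross 180°.
Leg 5: +47.8° → -95.4°, shortest Δλ = -143.2° (west) — does not cross 180°.
Total crossings: 0.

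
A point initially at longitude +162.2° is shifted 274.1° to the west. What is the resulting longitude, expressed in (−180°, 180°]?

Start at +162.2°; shift −274.1° → -111.9°.
-111.9° already lies in (−180°, 180°].

-111.9°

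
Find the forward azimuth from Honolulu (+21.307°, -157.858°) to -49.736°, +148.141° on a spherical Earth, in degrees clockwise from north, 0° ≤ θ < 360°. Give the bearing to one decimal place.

Δλ = 148.141 − -157.858 = 305.999°; wrapped into (−180°, 180°]: -54.001°.
θ = atan2( sin Δλ · cos φ₂ , cos φ₁ · sin φ₂ − sin φ₁ · cos φ₂ · cos Δλ )
  = atan2(-0.52288, -0.84895) = -148.370° → normalised to [0°, 360°): 211.630°.

211.6°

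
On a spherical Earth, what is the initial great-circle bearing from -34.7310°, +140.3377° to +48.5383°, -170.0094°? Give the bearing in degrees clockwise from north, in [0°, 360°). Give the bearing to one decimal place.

30.4°

Δλ = -170.0094 − 140.3377 = -310.3471°; wrapped into (−180°, 180°]: 49.6529°.
θ = atan2( sin Δλ · cos φ₂ , cos φ₁ · sin φ₂ − sin φ₁ · cos φ₂ · cos Δλ )
  = atan2(0.50463, 0.86010) = 30.400° → normalised to [0°, 360°): 30.400°.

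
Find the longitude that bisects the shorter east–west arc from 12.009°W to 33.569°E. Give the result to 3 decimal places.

10.780°E

Signed shortest Δλ from -12.009° to +33.569° is +45.578°.
Midpoint longitude = -12.009° + (+45.578°)/2 = -12.009° + 22.789° = +10.780°.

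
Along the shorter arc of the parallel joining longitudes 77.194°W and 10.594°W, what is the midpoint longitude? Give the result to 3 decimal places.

Signed shortest Δλ from -77.194° to -10.594° is +66.600°.
Midpoint longitude = -77.194° + (+66.600°)/2 = -77.194° + 33.300° = -43.894°.

43.894°W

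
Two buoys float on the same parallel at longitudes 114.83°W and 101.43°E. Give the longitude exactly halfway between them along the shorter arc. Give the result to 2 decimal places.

Signed shortest Δλ from -114.83° to +101.43° is -143.74°.
Midpoint longitude = -114.83° + (-143.74°)/2 = -114.83° − 71.87° = -186.70°.
Normalise into (−180°, 180°]: +173.30°.
(The naïve average (-114.83 + +101.43)/2 = -6.7° is on the wrong side of the globe.)

173.30°E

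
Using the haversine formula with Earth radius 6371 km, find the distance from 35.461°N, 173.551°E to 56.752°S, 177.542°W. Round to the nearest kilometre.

Δλ = -177.542 − 173.551 = -351.093°; wrapped into (−180°, 180°]: 8.907°.
Δφ = -56.752 − 35.461 = -92.213°.
a = sin²(Δφ/2) + cos φ₁ · cos φ₂ · sin²(Δλ/2) = 0.522000.
c = 2·atan2(√a, √(1−a)) = 1.61481 rad → d = 6371·c ≈ 10287.96 km.

10288 km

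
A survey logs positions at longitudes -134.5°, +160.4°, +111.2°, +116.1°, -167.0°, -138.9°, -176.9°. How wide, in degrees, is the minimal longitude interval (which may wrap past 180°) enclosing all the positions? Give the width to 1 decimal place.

Sort the longitudes: -176.9°, -167.0°, -138.9°, -134.5°, +111.2°, +116.1°, +160.4°.
Eastward gaps between consecutive values (wrapping around): 9.9°, 28.1°, 4.4°, 245.7°, 4.9°, 44.3°, 22.7°.
Largest gap = 245.7° ⇒ minimal covering band is its complement: 360° − 245.7° = 114.3°.
Band runs from +111.2° eastward to -134.5°, crossing the antimeridian.

114.3°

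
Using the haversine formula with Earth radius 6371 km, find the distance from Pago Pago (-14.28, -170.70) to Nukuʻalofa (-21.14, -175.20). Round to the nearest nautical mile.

Δλ = -175.20 − -170.70 = -4.50°.
Δφ = -21.14 − -14.28 = -6.86°.
a = sin²(Δφ/2) + cos φ₁ · cos φ₂ · sin²(Δλ/2) = 0.004973.
c = 2·atan2(√a, √(1−a)) = 0.14115 rad → d = 6371·c ≈ 899.28 km ≈ 485.57 nmi.

486 nmi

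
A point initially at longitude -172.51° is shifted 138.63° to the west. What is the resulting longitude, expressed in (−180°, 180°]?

+48.86°

Start at -172.51°; shift −138.63° → -311.14°.
-311.14° lies outside (−180°, 180°]; add 360° → +48.86°.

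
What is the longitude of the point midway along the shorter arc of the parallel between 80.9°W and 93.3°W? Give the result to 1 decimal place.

87.1°W

Signed shortest Δλ from -80.9° to -93.3° is -12.4°.
Midpoint longitude = -80.9° + (-12.4°)/2 = -80.9° − 6.2° = -87.1°.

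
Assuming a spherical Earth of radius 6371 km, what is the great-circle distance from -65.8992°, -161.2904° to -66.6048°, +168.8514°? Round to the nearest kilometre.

1327 km

Δλ = 168.8514 − -161.2904 = 330.1418°; wrapped into (−180°, 180°]: -29.8582°.
Δφ = -66.6048 − -65.8992 = -0.7056°.
a = sin²(Δφ/2) + cos φ₁ · cos φ₂ · sin²(Δλ/2) = 0.010799.
c = 2·atan2(√a, √(1−a)) = 0.20821 rad → d = 6371·c ≈ 1326.53 km.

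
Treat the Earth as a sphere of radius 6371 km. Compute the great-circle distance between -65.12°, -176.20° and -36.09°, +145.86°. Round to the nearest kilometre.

Δλ = 145.86 − -176.20 = 322.06°; wrapped into (−180°, 180°]: -37.94°.
Δφ = -36.09 − -65.12 = 29.03°.
a = sin²(Δφ/2) + cos φ₁ · cos φ₂ · sin²(Δλ/2) = 0.098744.
c = 2·atan2(√a, √(1−a)) = 0.63930 rad → d = 6371·c ≈ 4072.99 km.

4073 km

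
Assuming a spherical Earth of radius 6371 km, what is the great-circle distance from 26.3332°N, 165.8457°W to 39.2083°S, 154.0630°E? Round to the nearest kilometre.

8392 km

Δλ = 154.0630 − -165.8457 = 319.9087°; wrapped into (−180°, 180°]: -40.0913°.
Δφ = -39.2083 − 26.3332 = -65.5415°.
a = sin²(Δφ/2) + cos φ₁ · cos φ₂ · sin²(Δλ/2) = 0.374574.
c = 2·atan2(√a, √(1−a)) = 1.31724 rad → d = 6371·c ≈ 8392.11 km.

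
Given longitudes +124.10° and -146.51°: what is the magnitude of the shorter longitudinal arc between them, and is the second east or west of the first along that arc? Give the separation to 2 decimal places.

89.39° east

Raw difference: -146.51 − 124.10 = -270.61°.
Normalise into (−180°, 180°]: -270.61° + 360° = 89.39°.
Positive ⇒ the second point lies to the east; separation 89.39°.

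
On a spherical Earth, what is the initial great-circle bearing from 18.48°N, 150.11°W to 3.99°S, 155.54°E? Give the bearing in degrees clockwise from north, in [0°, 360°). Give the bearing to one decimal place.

252.8°

Δλ = 155.54 − -150.11 = 305.65°; wrapped into (−180°, 180°]: -54.35°.
θ = atan2( sin Δλ · cos φ₂ , cos φ₁ · sin φ₂ − sin φ₁ · cos φ₂ · cos Δλ )
  = atan2(-0.81062, -0.25029) = -107.159° → normalised to [0°, 360°): 252.841°.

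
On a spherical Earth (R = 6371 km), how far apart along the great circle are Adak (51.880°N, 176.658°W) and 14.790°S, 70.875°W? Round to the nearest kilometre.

12375 km

Δλ = -70.875 − -176.658 = 105.783°.
Δφ = -14.790 − 51.880 = -66.670°.
a = sin²(Δφ/2) + cos φ₁ · cos φ₂ · sin²(Δλ/2) = 0.681587.
c = 2·atan2(√a, √(1−a)) = 1.94247 rad → d = 6371·c ≈ 12375.46 km.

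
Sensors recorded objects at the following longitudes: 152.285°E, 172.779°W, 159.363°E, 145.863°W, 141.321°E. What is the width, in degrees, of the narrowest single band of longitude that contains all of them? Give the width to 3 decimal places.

72.816°

Sort the longitudes: -172.779°, -145.863°, +141.321°, +152.285°, +159.363°.
Eastward gaps between consecutive values (wrapping around): 26.916°, 287.184°, 10.964°, 7.078°, 27.858°.
Largest gap = 287.184° ⇒ minimal covering band is its complement: 360° − 287.184° = 72.816°.
Band runs from +141.321° eastward to -145.863°, crossing the antimeridian.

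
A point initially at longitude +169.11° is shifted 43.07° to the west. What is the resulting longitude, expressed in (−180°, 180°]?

Start at +169.11°; shift −43.07° → +126.04°.
+126.04° already lies in (−180°, 180°].

+126.04°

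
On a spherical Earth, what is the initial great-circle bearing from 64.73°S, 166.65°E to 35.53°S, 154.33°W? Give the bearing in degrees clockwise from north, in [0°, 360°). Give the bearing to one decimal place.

Δλ = -154.33 − 166.65 = -320.98°; wrapped into (−180°, 180°]: 39.02°.
θ = atan2( sin Δλ · cos φ₂ , cos φ₁ · sin φ₂ − sin φ₁ · cos φ₂ · cos Δλ )
  = atan2(0.51237, 0.32369) = 57.717° → normalised to [0°, 360°): 57.717°.

57.7°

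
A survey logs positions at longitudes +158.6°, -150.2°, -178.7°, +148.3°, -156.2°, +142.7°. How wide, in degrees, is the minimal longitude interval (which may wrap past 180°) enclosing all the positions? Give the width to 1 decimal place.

Sort the longitudes: -178.7°, -156.2°, -150.2°, +142.7°, +148.3°, +158.6°.
Eastward gaps between consecutive values (wrapping around): 22.5°, 6.0°, 292.9°, 5.6°, 10.3°, 22.7°.
Largest gap = 292.9° ⇒ minimal covering band is its complement: 360° − 292.9° = 67.1°.
Band runs from +142.7° eastward to -150.2°, crossing the antimeridian.

67.1°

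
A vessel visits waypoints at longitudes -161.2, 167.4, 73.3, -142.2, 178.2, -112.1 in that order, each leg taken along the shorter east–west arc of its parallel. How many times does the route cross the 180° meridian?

Leg 1: -161.2° → +167.4°, shortest Δλ = -31.4° (west) — crosses 180°.
Leg 2: +167.4° → +73.3°, shortest Δλ = -94.1° (west) — does not cross 180°.
Leg 3: +73.3° → -142.2°, shortest Δλ = 144.5° (east) — crosses 180°.
Leg 4: -142.2° → +178.2°, shortest Δλ = -39.6° (west) — crosses 180°.
Leg 5: +178.2° → -112.1°, shortest Δλ = 69.7° (east) — crosses 180°.
Total crossings: 4.

4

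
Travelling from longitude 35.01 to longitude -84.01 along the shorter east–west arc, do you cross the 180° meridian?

Signed shortest Δλ = ((-84.01 − 35.01 + 180) mod 360) − 180 = -119.02°.
Going west by 119.02° from +35.01° reaches -84.01° without touching 180°.

No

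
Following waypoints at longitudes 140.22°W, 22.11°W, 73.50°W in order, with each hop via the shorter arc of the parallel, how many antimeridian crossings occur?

0

Leg 1: -140.22° → -22.11°, shortest Δλ = 118.11° (east) — does not cross 180°.
Leg 2: -22.11° → -73.50°, shortest Δλ = -51.39° (west) — does not cross 180°.
Total crossings: 0.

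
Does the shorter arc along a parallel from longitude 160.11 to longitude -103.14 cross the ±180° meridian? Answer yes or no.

Naïve |-103.14 − 160.11| = 263.25° > 180°, so the shorter arc goes the other way round — across 180°.
Signed shortest Δλ = ((-103.14 − 160.11 + 180) mod 360) − 180 = 96.75°.
Going east by 96.75° from +160.11° passes through 180° before reaching -103.14°.

Yes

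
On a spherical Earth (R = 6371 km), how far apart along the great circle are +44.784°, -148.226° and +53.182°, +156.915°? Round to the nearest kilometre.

Δλ = 156.915 − -148.226 = 305.141°; wrapped into (−180°, 180°]: -54.859°.
Δφ = 53.182 − 44.784 = 8.398°.
a = sin²(Δφ/2) + cos φ₁ · cos φ₂ · sin²(Δλ/2) = 0.095622.
c = 2·atan2(√a, √(1−a)) = 0.62876 rad → d = 6371·c ≈ 4005.84 km.

4006 km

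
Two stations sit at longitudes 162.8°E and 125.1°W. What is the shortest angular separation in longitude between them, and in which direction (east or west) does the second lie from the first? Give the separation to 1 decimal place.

72.1° east

Raw difference: -125.1 − 162.8 = -287.9°.
Normalise into (−180°, 180°]: -287.9° + 360° = 72.1°.
Positive ⇒ the second point lies to the east; separation 72.1°.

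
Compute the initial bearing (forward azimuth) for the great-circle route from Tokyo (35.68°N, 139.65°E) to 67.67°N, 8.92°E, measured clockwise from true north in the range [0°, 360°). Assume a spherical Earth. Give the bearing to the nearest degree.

Δλ = 8.92 − 139.65 = -130.73°.
θ = atan2( sin Δλ · cos φ₂ , cos φ₁ · sin φ₂ − sin φ₁ · cos φ₂ · cos Δλ )
  = atan2(-0.28792, 0.89597) = -17.815° → normalised to [0°, 360°): 342.185°.

342°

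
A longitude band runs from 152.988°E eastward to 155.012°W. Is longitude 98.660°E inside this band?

Band width going east from +152.988° to -155.012°: ((-155.012 − 152.988) mod 360) = 52.000°.
Offset of +98.660° east of the west edge: ((98.660 − 152.988) mod 360) = 305.672°.
305.672° > 52.000° ⇒ outside.

No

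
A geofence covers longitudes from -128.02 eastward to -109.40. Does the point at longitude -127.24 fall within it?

Band width going east from -128.02° to -109.40°: ((-109.40 − -128.02) mod 360) = 18.62°.
Offset of -127.24° east of the west edge: ((-127.24 − -128.02) mod 360) = 0.78°.
0.78° ≤ 18.62° ⇒ inside.

Yes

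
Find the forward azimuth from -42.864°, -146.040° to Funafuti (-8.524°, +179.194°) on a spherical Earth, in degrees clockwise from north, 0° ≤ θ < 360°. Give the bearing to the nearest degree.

Δλ = 179.194 − -146.040 = 325.234°; wrapped into (−180°, 180°]: -34.766°.
θ = atan2( sin Δλ · cos φ₂ , cos φ₁ · sin φ₂ − sin φ₁ · cos φ₂ · cos Δλ )
  = atan2(-0.56393, 0.44401) = -51.785° → normalised to [0°, 360°): 308.215°.

308°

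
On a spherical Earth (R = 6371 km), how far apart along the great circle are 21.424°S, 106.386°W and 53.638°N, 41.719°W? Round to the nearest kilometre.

10377 km

Δλ = -41.719 − -106.386 = 64.667°.
Δφ = 53.638 − -21.424 = 75.062°.
a = sin²(Δφ/2) + cos φ₁ · cos φ₂ · sin²(Δλ/2) = 0.528995.
c = 2·atan2(√a, √(1−a)) = 1.62882 rad → d = 6371·c ≈ 10377.21 km.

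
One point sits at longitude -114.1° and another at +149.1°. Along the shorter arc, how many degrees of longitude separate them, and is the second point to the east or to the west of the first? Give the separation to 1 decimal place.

Raw difference: 149.1 − -114.1 = 263.2°.
Normalise into (−180°, 180°]: 263.2° − 360° = -96.8°.
Negative ⇒ the second point lies to the west; separation 96.8°.

96.8° west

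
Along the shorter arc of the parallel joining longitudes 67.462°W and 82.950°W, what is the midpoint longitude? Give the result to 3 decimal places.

Signed shortest Δλ from -67.462° to -82.950° is -15.488°.
Midpoint longitude = -67.462° + (-15.488°)/2 = -67.462° − 7.744° = -75.206°.

75.206°W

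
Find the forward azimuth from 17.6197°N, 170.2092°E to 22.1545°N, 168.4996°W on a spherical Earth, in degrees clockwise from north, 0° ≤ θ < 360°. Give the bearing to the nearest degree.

74°

Δλ = -168.4996 − 170.2092 = -338.7088°; wrapped into (−180°, 180°]: 21.2912°.
θ = atan2( sin Δλ · cos φ₂ , cos φ₁ · sin φ₂ − sin φ₁ · cos φ₂ · cos Δλ )
  = atan2(0.33630, 0.09820) = 73.722° → normalised to [0°, 360°): 73.722°.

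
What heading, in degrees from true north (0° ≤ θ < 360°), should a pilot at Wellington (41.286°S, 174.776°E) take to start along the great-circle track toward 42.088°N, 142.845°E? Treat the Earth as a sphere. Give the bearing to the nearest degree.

Δλ = 142.845 − 174.776 = -31.931°.
θ = atan2( sin Δλ · cos φ₂ , cos φ₁ · sin φ₂ − sin φ₁ · cos φ₂ · cos Δλ )
  = atan2(-0.39250, 0.91923) = -23.122° → normalised to [0°, 360°): 336.878°.

337°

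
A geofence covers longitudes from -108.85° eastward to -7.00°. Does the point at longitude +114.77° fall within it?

Band width going east from -108.85° to -7.00°: ((-7.00 − -108.85) mod 360) = 101.85°.
Offset of +114.77° east of the west edge: ((114.77 − -108.85) mod 360) = 223.62°.
223.62° > 101.85° ⇒ outside.

No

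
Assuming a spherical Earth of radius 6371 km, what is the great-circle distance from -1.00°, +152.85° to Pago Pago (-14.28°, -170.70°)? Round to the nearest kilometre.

4270 km

Δλ = -170.70 − 152.85 = -323.55°; wrapped into (−180°, 180°]: 36.45°.
Δφ = -14.28 − -1.00 = -13.28°.
a = sin²(Δφ/2) + cos φ₁ · cos φ₂ · sin²(Δλ/2) = 0.108146.
c = 2·atan2(√a, √(1−a)) = 0.67018 rad → d = 6371·c ≈ 4269.74 km.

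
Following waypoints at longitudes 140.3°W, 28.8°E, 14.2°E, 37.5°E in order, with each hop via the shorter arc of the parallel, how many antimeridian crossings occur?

Leg 1: -140.3° → +28.8°, shortest Δλ = 169.1° (east) — does not cross 180°.
Leg 2: +28.8° → +14.2°, shortest Δλ = -14.6° (west) — does not cross 180°.
Leg 3: +14.2° → +37.5°, shortest Δλ = 23.3° (east) — does not cross 180°.
Total crossings: 0.

0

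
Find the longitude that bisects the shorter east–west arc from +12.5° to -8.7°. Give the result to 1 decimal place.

+1.9°

Signed shortest Δλ from +12.5° to -8.7° is -21.2°.
Midpoint longitude = +12.5° + (-21.2°)/2 = +12.5° − 10.6° = +1.9°.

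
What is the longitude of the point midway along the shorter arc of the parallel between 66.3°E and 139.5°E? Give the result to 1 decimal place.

Signed shortest Δλ from +66.3° to +139.5° is +73.2°.
Midpoint longitude = +66.3° + (+73.2°)/2 = +66.3° + 36.6° = +102.9°.

102.9°E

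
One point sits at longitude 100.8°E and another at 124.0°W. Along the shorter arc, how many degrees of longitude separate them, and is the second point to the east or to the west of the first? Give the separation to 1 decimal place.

Raw difference: -124.0 − 100.8 = -224.8°.
Normalise into (−180°, 180°]: -224.8° + 360° = 135.2°.
Positive ⇒ the second point lies to the east; separation 135.2°.

135.2° east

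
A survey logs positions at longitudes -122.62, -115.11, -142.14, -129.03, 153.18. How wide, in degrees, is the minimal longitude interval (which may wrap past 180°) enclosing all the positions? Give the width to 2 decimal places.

Sort the longitudes: -142.14°, -129.03°, -122.62°, -115.11°, +153.18°.
Eastward gaps between consecutive values (wrapping around): 13.11°, 6.41°, 7.51°, 268.29°, 64.68°.
Largest gap = 268.29° ⇒ minimal covering band is its complement: 360° − 268.29° = 91.71°.
Band runs from +153.18° eastward to -115.11°, crossing the antimeridian.

91.71°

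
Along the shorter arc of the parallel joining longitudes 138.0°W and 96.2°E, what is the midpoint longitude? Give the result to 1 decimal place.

Signed shortest Δλ from -138.0° to +96.2° is -125.8°.
Midpoint longitude = -138.0° + (-125.8°)/2 = -138.0° − 62.9° = -200.9°.
Normalise into (−180°, 180°]: +159.1°.
(The naïve average (-138.0 + +96.2)/2 = -20.9° is on the wrong side of the globe.)

159.1°E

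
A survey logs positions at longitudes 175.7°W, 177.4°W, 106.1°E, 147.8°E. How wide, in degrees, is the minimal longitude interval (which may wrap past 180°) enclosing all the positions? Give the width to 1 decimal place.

78.2°

Sort the longitudes: -177.4°, -175.7°, +106.1°, +147.8°.
Eastward gaps between consecutive values (wrapping around): 1.7°, 281.8°, 41.7°, 34.8°.
Largest gap = 281.8° ⇒ minimal covering band is its complement: 360° − 281.8° = 78.2°.
Band runs from +106.1° eastward to -175.7°, crossing the antimeridian.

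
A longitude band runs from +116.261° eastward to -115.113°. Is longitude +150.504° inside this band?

Yes

Band width going east from +116.261° to -115.113°: ((-115.113 − 116.261) mod 360) = 128.626°.
Offset of +150.504° east of the west edge: ((150.504 − 116.261) mod 360) = 34.243°.
34.243° ≤ 128.626° ⇒ inside.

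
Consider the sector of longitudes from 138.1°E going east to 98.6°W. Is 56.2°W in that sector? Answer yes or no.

No

Band width going east from +138.1° to -98.6°: ((-98.6 − 138.1) mod 360) = 123.3°.
Offset of -56.2° east of the west edge: ((-56.2 − 138.1) mod 360) = 165.7°.
165.7° > 123.3° ⇒ outside.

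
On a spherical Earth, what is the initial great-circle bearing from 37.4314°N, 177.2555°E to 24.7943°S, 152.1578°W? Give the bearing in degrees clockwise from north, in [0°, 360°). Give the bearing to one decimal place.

Δλ = -152.1578 − 177.2555 = -329.4133°; wrapped into (−180°, 180°]: 30.5867°.
θ = atan2( sin Δλ · cos φ₂ , cos φ₁ · sin φ₂ − sin φ₁ · cos φ₂ · cos Δλ )
  = atan2(0.46194, -0.80802) = 150.244° → normalised to [0°, 360°): 150.244°.

150.2°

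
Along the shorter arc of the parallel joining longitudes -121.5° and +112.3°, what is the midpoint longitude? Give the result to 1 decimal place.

Signed shortest Δλ from -121.5° to +112.3° is -126.2°.
Midpoint longitude = -121.5° + (-126.2°)/2 = -121.5° − 63.1° = -184.6°.
Normalise into (−180°, 180°]: +175.4°.
(The naïve average (-121.5 + +112.3)/2 = -4.6° is on the wrong side of the globe.)

+175.4°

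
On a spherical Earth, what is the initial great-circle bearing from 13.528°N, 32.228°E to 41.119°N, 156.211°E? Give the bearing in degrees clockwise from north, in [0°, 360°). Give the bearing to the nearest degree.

Δλ = 156.211 − 32.228 = 123.983°.
θ = atan2( sin Δλ · cos φ₂ , cos φ₁ · sin φ₂ − sin φ₁ · cos φ₂ · cos Δλ )
  = atan2(0.62468, 0.73788) = 40.251° → normalised to [0°, 360°): 40.251°.

40°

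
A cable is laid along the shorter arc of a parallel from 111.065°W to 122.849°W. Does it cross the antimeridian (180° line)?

Signed shortest Δλ = ((-122.849 − -111.065 + 180) mod 360) − 180 = -11.784°.
Going west by 11.784° from -111.065° reaches -122.849° without touching 180°.

No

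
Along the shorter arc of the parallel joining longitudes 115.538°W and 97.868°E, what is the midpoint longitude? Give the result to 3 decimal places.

171.165°E

Signed shortest Δλ from -115.538° to +97.868° is -146.594°.
Midpoint longitude = -115.538° + (-146.594°)/2 = -115.538° − 73.297° = -188.835°.
Normalise into (−180°, 180°]: +171.165°.
(The naïve average (-115.538 + +97.868)/2 = -8.835° is on the wrong side of the globe.)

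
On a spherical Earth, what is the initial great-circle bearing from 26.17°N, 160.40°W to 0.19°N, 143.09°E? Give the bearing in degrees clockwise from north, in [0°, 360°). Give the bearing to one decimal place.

Δλ = 143.09 − -160.40 = 303.49°; wrapped into (−180°, 180°]: -56.51°.
θ = atan2( sin Δλ · cos φ₂ , cos φ₁ · sin φ₂ − sin φ₁ · cos φ₂ · cos Δλ )
  = atan2(-0.83398, -0.24038) = -106.079° → normalised to [0°, 360°): 253.921°.

253.9°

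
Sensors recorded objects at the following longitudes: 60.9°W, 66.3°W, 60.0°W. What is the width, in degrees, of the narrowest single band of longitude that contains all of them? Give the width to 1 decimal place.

Sort the longitudes: -66.3°, -60.9°, -60.0°.
Eastward gaps between consecutive values (wrapping around): 5.4°, 0.9°, 353.7°.
Largest gap = 353.7° ⇒ minimal covering band is its complement: 360° − 353.7° = 6.3°.
Band runs from -66.3° eastward to -60.0°.

6.3°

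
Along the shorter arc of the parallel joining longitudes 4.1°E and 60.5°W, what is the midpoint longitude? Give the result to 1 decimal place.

28.2°W

Signed shortest Δλ from +4.1° to -60.5° is -64.6°.
Midpoint longitude = +4.1° + (-64.6°)/2 = +4.1° − 32.3° = -28.2°.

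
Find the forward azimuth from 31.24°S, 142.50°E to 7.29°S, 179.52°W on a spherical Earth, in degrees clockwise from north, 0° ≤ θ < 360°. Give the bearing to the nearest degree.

Δλ = -179.52 − 142.50 = -322.02°; wrapped into (−180°, 180°]: 37.98°.
θ = atan2( sin Δλ · cos φ₂ , cos φ₁ · sin φ₂ − sin φ₁ · cos φ₂ · cos Δλ )
  = atan2(0.61041, 0.29700) = 64.055° → normalised to [0°, 360°): 64.055°.

64°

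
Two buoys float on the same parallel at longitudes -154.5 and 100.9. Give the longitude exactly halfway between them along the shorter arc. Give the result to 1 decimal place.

+153.2°

Signed shortest Δλ from -154.5° to +100.9° is -104.6°.
Midpoint longitude = -154.5° + (-104.6°)/2 = -154.5° − 52.3° = -206.8°.
Normalise into (−180°, 180°]: +153.2°.
(The naïve average (-154.5 + +100.9)/2 = -26.8° is on the wrong side of the globe.)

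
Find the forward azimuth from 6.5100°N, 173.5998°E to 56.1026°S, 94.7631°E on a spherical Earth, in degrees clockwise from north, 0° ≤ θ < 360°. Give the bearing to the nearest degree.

213°

Δλ = 94.7631 − 173.5998 = -78.8367°.
θ = atan2( sin Δλ · cos φ₂ , cos φ₁ · sin φ₂ − sin φ₁ · cos φ₂ · cos Δλ )
  = atan2(-0.54716, -0.83693) = -146.825° → normalised to [0°, 360°): 213.175°.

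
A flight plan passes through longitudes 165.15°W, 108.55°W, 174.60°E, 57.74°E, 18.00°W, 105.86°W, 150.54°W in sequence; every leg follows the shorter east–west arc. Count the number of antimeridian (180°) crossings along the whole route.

Leg 1: -165.15° → -108.55°, shortest Δλ = 56.6° (east) — does not cross 180°.
Leg 2: -108.55° → +174.60°, shortest Δλ = -76.85° (west) — crosses 180°.
Leg 3: +174.60° → +57.74°, shortest Δλ = -116.86° (west) — does not cross 180°.
Leg 4: +57.74° → -18.00°, shortest Δλ = -75.74° (west) — does not cross 180°.
Leg 5: -18.00° → -105.86°, shortest Δλ = -87.86° (west) — does not cross 180°.
Leg 6: -105.86° → -150.54°, shortest Δλ = -44.68° (west) — does not cross 180°.
Total crossings: 1.

1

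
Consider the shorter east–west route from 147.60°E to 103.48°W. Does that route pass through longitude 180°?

Naïve |-103.48 − 147.60| = 251.08° > 180°, so the shorter arc goes the other way round — across 180°.
Signed shortest Δλ = ((-103.48 − 147.60 + 180) mod 360) − 180 = 108.92°.
Going east by 108.92° from +147.60° passes through 180° before reaching -103.48°.

Yes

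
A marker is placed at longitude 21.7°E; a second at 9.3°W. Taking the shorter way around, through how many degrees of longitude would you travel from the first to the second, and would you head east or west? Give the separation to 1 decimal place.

Raw difference: -9.3 − 21.7 = -31.0°.
Normalise into (−180°, 180°]: -31.0° stays -31.0°.
Negative ⇒ the second point lies to the west; separation 31.0°.

31.0° west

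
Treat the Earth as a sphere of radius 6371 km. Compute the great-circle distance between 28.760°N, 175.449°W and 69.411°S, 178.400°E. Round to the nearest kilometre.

10928 km

Δλ = 178.400 − -175.449 = 353.849°; wrapped into (−180°, 180°]: -6.151°.
Δφ = -69.411 − 28.760 = -98.171°.
a = sin²(Δφ/2) + cos φ₁ · cos φ₂ · sin²(Δλ/2) = 0.571951.
c = 2·atan2(√a, √(1−a)) = 1.71520 rad → d = 6371·c ≈ 10927.54 km.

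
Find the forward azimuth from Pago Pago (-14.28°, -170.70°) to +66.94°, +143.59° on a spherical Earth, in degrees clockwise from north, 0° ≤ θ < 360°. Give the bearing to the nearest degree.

344°

Δλ = 143.59 − -170.70 = 314.29°; wrapped into (−180°, 180°]: -45.71°.
θ = atan2( sin Δλ · cos φ₂ , cos φ₁ · sin φ₂ − sin φ₁ · cos φ₂ · cos Δλ )
  = atan2(-0.28038, 0.95913) = -16.295° → normalised to [0°, 360°): 343.705°.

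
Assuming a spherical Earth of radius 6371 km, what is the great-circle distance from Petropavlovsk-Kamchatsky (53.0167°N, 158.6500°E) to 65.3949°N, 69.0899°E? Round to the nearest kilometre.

Δλ = 69.0899 − 158.6500 = -89.5601°.
Δφ = 65.3949 − 53.0167 = 12.3782°.
a = sin²(Δφ/2) + cos φ₁ · cos φ₂ · sin²(Δλ/2) = 0.135899.
c = 2·atan2(√a, √(1−a)) = 0.75510 rad → d = 6371·c ≈ 4810.76 km.

4811 km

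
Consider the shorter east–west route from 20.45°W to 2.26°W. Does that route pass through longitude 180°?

Signed shortest Δλ = ((-2.26 − -20.45 + 180) mod 360) − 180 = 18.19°.
Going east by 18.19° from -20.45° reaches -2.26° without touching 180°.

No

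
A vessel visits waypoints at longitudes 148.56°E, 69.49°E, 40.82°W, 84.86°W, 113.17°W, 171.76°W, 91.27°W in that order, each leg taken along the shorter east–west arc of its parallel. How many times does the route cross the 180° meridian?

Leg 1: +148.56° → +69.49°, shortest Δλ = -79.07° (west) — does not cross 180°.
Leg 2: +69.49° → -40.82°, shortest Δλ = -110.31° (west) — does not cross 180°.
Leg 3: -40.82° → -84.86°, shortest Δλ = -44.04° (west) — does not cross 180°.
Leg 4: -84.86° → -113.17°, shortest Δλ = -28.31° (west) — does not cross 180°.
Leg 5: -113.17° → -171.76°, shortest Δλ = -58.59° (west) — does not cross 180°.
Leg 6: -171.76° → -91.27°, shortest Δλ = 80.49° (east) — does not cross 180°.
Total crossings: 0.

0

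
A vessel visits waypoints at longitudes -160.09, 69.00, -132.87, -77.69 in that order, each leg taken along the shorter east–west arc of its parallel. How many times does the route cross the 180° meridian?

Leg 1: -160.09° → +69.00°, shortest Δλ = -130.91° (west) — crosses 180°.
Leg 2: +69.00° → -132.87°, shortest Δλ = 158.13° (east) — crosses 180°.
Leg 3: -132.87° → -77.69°, shortest Δλ = 55.18° (east) — does not cross 180°.
Total crossings: 2.

2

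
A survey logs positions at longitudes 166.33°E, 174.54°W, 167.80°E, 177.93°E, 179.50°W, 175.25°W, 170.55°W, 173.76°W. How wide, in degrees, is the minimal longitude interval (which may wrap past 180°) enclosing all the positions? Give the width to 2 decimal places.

Sort the longitudes: -179.50°, -175.25°, -174.54°, -173.76°, -170.55°, +166.33°, +167.80°, +177.93°.
Eastward gaps between consecutive values (wrapping around): 4.25°, 0.71°, 0.78°, 3.21°, 336.88°, 1.47°, 10.13°, 2.57°.
Largest gap = 336.88° ⇒ minimal covering band is its complement: 360° − 336.88° = 23.12°.
Band runs from +166.33° eastward to -170.55°, crossing the antimeridian.

23.12°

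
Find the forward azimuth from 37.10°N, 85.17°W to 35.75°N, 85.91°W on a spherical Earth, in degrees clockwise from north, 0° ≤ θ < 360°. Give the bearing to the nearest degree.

204°

Δλ = -85.91 − -85.17 = -0.74°.
θ = atan2( sin Δλ · cos φ₂ , cos φ₁ · sin φ₂ − sin φ₁ · cos φ₂ · cos Δλ )
  = atan2(-0.01048, -0.02352) = -155.979° → normalised to [0°, 360°): 204.021°.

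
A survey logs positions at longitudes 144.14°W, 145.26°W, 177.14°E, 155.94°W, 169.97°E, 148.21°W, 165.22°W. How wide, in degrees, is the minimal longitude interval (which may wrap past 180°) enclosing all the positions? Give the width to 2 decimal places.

45.89°

Sort the longitudes: -165.22°, -155.94°, -148.21°, -145.26°, -144.14°, +169.97°, +177.14°.
Eastward gaps between consecutive values (wrapping around): 9.28°, 7.73°, 2.95°, 1.12°, 314.11°, 7.17°, 17.64°.
Largest gap = 314.11° ⇒ minimal covering band is its complement: 360° − 314.11° = 45.89°.
Band runs from +169.97° eastward to -144.14°, crossing the antimeridian.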